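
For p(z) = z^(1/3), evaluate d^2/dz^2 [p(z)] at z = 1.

-2/9

Differentiate repeatedly and evaluate at the center.
The coefficient of (z - 1)^2 in the expansion is -1/9, so p′′(1) = 2! * (-1/9) = -2/9.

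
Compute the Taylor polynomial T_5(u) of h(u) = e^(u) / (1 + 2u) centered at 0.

Take the Cauchy product of the two expansions.
[u^0] = 1;  [u^1] = -1;  [u^2] = 5/2;  [u^3] = -29/6;  [u^4] = 233/24;  [u^5] = -2329/120.

-2329*u^5/120 + 233*u^4/24 - 29*u^3/6 + 5*u^2/2 - u + 1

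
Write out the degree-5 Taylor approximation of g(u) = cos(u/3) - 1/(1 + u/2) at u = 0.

u^5/32 - 241*u^4/3888 + u^3/8 - 11*u^2/36 + u/2

Add the two expansions coefficient-wise.
g(0) = 0
g′(0) = 1/2
g′′(0) = -11/18
g′′′(0) = 3/4
g^(4)(0) = -241/162
g^(5)(0) = 15/4
The Taylor polynomial is Σ g^(k)(0)/k! · u^k.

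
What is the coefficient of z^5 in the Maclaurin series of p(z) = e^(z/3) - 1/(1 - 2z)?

-933119/29160

Combine the two series term by term.
[z^0] = 0;  [z^1] = -5/3;  [z^2] = -71/18;  [z^3] = -1295/162;  [z^4] = -31103/1944;  [z^5] = -933119/29160.
So c_5 = p^(5)(0)/5! = -933119/29160.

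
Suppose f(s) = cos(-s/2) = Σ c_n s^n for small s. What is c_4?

1/384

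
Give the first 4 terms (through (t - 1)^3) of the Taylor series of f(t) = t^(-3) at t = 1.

f(1) = 1
f′(1) = -3
f′′(1) = 12
f′′′(1) = -60

-10*(t - 1)^3 + 6*(t - 1)^2 - 3*(t - 1) + 1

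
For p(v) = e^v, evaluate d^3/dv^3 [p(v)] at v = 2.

Apply the Taylor formula c_k = f^(k)(a)/k!.
The coefficient of (v - 2)^3 in the expansion is e^(2)/6, so p′′′(2) = 3! * (e^(2)/6) = e^(2).

e^(2)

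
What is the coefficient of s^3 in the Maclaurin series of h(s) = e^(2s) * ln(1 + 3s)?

6

Write out both Maclaurin series and multiply, keeping only the needed powers.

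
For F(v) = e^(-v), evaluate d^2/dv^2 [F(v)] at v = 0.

From the series, [v^2] F = 1/2; multiply by 2! = 2 to get 1.

1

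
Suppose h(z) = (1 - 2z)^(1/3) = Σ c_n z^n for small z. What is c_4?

-160/243

h(0) = 1
h′(0) = -2/3
h′′(0) = -8/9
h′′′(0) = -80/27
h^(4)(0) = -1280/81
So c_4 = h^(4)(0)/4! = -160/243.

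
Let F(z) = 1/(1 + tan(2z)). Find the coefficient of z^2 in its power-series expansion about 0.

4

Compose series: expand the inner function first, then feed it into the outer expansion.
F(0) = 1
F′(0) = -2
F′′(0) = 8
So c_2 = F′′(0)/2! = 4.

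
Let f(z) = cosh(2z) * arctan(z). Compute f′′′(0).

10

Take the Cauchy product of the two expansions.
From the series, [z^3] f = 5/3; multiply by 3! = 6 to get 10.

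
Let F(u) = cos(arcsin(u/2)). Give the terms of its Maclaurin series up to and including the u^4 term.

-u^4/128 - u^2/8 + 1

Compose series: expand the inner function first, then feed it into the outer expansion.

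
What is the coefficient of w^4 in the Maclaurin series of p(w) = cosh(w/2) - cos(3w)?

-1295/384

Combine the two series term by term.
p(0) = 0
p′(0) = 0
p′′(0) = 37/4
p′′′(0) = 0
p^(4)(0) = -1295/16
So c_4 = p^(4)(0)/4! = -1295/384.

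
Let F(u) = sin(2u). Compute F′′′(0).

Differentiate repeatedly and evaluate at the center.
From the series, [u^3] F = -4/3; multiply by 3! = 6 to get -8.

-8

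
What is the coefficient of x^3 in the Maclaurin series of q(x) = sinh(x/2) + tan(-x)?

-5/16

Combine the two series term by term.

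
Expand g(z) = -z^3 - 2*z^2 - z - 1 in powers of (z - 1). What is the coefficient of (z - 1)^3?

Compute the successive derivatives at the expansion point and divide by k!.
g(1) = -5
g′(1) = -8
g′′(1) = -10
g′′′(1) = -6

-1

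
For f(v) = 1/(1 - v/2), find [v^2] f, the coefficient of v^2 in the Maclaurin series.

1/4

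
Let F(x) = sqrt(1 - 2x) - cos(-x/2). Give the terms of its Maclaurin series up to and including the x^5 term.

Expand each term separately and add.
F(0) = 0
F′(0) = -1
F′′(0) = -3/4
F′′′(0) = -3
F^(4)(0) = -241/16
F^(5)(0) = -105
Then c_k = F^(k)(0)/k! gives each Taylor coefficient.

-7*x^5/8 - 241*x^4/384 - x^3/2 - 3*x^2/8 - x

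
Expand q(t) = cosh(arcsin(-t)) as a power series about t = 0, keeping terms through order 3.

Substitute the inner expansion into the outer series and collect powers.
q(0) = 1
q′(0) = 0
q′′(0) = 1
q′′′(0) = 0
Then c_k = q^(k)(0)/k! gives each Taylor coefficient.

t^2/2 + 1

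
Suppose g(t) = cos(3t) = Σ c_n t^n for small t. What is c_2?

Apply the Taylor formula c_k = f^(k)(a)/k!.
g(0) = 1
g′(0) = 0
g′′(0) = -9
So c_2 = g′′(0)/2! = -9/2.

-9/2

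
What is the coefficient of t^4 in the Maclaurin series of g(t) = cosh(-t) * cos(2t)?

-7/24

Take the Cauchy product of the two expansions.
[t^0] = 1;  [t^1] = 0;  [t^2] = -3/2;  [t^3] = 0;  [t^4] = -7/24.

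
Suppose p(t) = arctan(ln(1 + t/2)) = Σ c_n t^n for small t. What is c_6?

-1/1536

Plug the Maclaurin series of the inner function into that of the outer and collect terms.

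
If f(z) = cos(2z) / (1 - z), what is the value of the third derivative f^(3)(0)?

Write out both Maclaurin series and multiply, keeping only the needed powers.
The coefficient of z^3 in the expansion is -1, so f′′′(0) = 3! * (-1) = -6.

-6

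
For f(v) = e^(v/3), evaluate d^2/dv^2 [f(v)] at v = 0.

The coefficient of v^2 in the expansion is 1/18, so f′′(0) = 2! * (1/18) = 1/9.

1/9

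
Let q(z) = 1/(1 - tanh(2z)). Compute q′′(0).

8

Substitute the inner expansion into the outer series and collect powers.
From the series, [z^2] q = 4; multiply by 2! = 2 to get 8.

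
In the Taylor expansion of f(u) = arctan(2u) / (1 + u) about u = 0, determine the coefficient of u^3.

-2/3

Write out both Maclaurin series and multiply, keeping only the needed powers.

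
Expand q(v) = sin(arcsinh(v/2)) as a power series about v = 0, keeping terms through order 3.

-v^3/24 + v/2

Compose series: expand the inner function first, then feed it into the outer expansion.
q(0) = 0
q′(0) = 1/2
q′′(0) = 0
q′′′(0) = -1/4
The Taylor polynomial is Σ q^(k)(0)/k! · v^k.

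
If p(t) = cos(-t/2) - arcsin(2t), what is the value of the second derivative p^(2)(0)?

-1/4

Expand each term separately and add.
From the series, [t^2] p = -1/8; multiply by 2! = 2 to get -1/4.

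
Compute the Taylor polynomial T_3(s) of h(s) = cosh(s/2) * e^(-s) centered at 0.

-7*s^3/24 + 5*s^2/8 - s + 1

Write out both Maclaurin series and multiply, keeping only the needed powers.
[s^0] = 1;  [s^1] = -1;  [s^2] = 5/8;  [s^3] = -7/24.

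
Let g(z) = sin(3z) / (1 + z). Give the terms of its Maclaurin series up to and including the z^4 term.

Expand each factor separately, then convolve coefficients.
g(0) = 0
g′(0) = 3
g′′(0) = -6
g′′′(0) = -9
g^(4)(0) = 36
The Taylor polynomial is Σ g^(k)(0)/k! · z^k.

3*z^4/2 - 3*z^3/2 - 3*z^2 + 3*z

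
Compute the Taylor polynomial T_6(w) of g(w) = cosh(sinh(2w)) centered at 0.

Plug the Maclaurin series of the inner function into that of the outer and collect terms.
g(0) = 1
g′(0) = 0
g′′(0) = 4
g′′′(0) = 0
g^(4)(0) = 80
g^(5)(0) = 0
g^(6)(0) = 2368
The Taylor polynomial is Σ g^(k)(0)/k! · w^k.

148*w^6/45 + 10*w^4/3 + 2*w^2 + 1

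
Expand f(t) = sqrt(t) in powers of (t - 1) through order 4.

-5*(t - 1)^4/128 + (t - 1)^3/16 - (t - 1)^2/8 + (t - 1)/2 + 1

f(1) = 1
f′(1) = 1/2
f′′(1) = -1/4
f′′′(1) = 3/8
f^(4)(1) = -15/16
Dividing each by k! gives the coefficients c_0, ..., c_4.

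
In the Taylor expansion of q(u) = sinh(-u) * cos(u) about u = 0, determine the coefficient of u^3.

1/3

Multiply the two series term by term and collect like powers.
q(0) = 0
q′(0) = -1
q′′(0) = 0
q′′′(0) = 2
So c_3 = q′′′(0)/3! = 1/3.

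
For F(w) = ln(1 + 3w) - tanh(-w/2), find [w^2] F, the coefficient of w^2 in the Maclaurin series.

Combine the two series term by term.
[w^0] = 0;  [w^1] = 7/2;  [w^2] = -9/2.
So c_2 = F′′(0)/2! = -9/2.

-9/2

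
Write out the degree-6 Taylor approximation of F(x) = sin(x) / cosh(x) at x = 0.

3*x^5/10 - 2*x^3/3 + x

Invert the denominator's series and multiply.
F(0) = 0
F′(0) = 1
F′′(0) = 0
F′′′(0) = -4
F^(4)(0) = 0
F^(5)(0) = 36
F^(6)(0) = 0
Dividing each by k! gives the coefficients c_0, ..., c_6.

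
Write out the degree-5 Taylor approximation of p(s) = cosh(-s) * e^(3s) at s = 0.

22*s^5/5 + 17*s^4/3 + 6*s^3 + 5*s^2 + 3*s + 1

Expand each factor separately, then convolve coefficients.
p(0) = 1
p′(0) = 3
p′′(0) = 10
p′′′(0) = 36
p^(4)(0) = 136
p^(5)(0) = 528
Then c_k = p^(k)(0)/k! gives each Taylor coefficient.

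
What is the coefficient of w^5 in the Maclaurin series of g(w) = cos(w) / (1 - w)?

13/24

Multiply the two series term by term and collect like powers.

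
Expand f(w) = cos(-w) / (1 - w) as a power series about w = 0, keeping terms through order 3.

w^3/2 + w^2/2 + w + 1

Write out both Maclaurin series and multiply, keeping only the needed powers.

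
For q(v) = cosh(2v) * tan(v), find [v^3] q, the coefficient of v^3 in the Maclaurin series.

Multiply the two series term by term and collect like powers.
q(0) = 0
q′(0) = 1
q′′(0) = 0
q′′′(0) = 14
Dividing each by k! gives the coefficients c_0, ..., c_3.

7/3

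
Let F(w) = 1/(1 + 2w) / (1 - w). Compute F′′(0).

Take the Cauchy product of the two expansions.
The coefficient of w^2 in the expansion is 3, so F′′(0) = 2! * (3) = 6.

6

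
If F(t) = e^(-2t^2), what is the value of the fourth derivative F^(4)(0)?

The coefficient of t^4 in the expansion is 2, so F^(4)(0) = 4! * (2) = 48.

48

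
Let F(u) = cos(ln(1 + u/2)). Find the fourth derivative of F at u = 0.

Substitute the inner expansion into the outer series and collect powers.
The coefficient of u^4 in the expansion is -5/192, so F^(4)(0) = 4! * (-5/192) = -5/8.

-5/8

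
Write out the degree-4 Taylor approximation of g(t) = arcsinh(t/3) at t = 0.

-t^3/162 + t/3

Use the known series and substitute for the argument.
g(0) = 0
g′(0) = 1/3
g′′(0) = 0
g′′′(0) = -1/27
g^(4)(0) = 0
The Taylor polynomial is Σ g^(k)(0)/k! · t^k.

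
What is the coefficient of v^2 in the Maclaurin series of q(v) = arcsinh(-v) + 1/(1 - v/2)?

1/4

Combine the two series term by term.
q(0) = 1
q′(0) = -1/2
q′′(0) = 1/2
The Taylor polynomial is Σ q^(k)(0)/k! · v^k.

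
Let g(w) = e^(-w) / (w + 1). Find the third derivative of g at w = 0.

Multiply the numerator's expansion by the denominator's geometric series.
From the series, [w^3] g = -8/3; multiply by 3! = 6 to get -16.

-16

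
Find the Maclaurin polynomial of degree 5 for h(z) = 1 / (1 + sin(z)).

-61*z^5/120 + 2*z^4/3 - 5*z^3/6 + z^2 - z + 1

Expand as Σ (-1)^k u^k with u equal to the inner function's series.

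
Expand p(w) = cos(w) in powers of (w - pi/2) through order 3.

(w - pi/2)^3/6 - (w - pi/2)

Apply the Taylor formula c_k = f^(k)(a)/k!.
p(pi/2) = 0
p′(pi/2) = -1
p′′(pi/2) = 0
p′′′(pi/2) = 1
Then c_k = p^(k)(pi/2)/k! gives each Taylor coefficient.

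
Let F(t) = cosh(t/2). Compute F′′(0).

The coefficient of t^2 in the expansion is 1/8, so F′′(0) = 2! * (1/8) = 1/4.

1/4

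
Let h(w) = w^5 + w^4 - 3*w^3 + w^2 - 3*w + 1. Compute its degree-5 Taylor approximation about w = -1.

[(w + 1)^0] = 8;  [(w + 1)^1] = -13;  [(w + 1)^2] = 6;  [(w + 1)^3] = 3;  [(w + 1)^4] = -4;  [(w + 1)^5] = 1.

(w + 1)^5 - 4*(w + 1)^4 + 3*(w + 1)^3 + 6*(w + 1)^2 - 13*(w + 1) + 8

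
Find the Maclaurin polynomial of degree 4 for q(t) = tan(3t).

9*t^3 + 3*t

q(0) = 0
q′(0) = 3
q′′(0) = 0
q′′′(0) = 54
q^(4)(0) = 0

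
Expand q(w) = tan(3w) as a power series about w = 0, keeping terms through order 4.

[w^0] = 0;  [w^1] = 3;  [w^2] = 0;  [w^3] = 9;  [w^4] = 0.

9*w^3 + 3*w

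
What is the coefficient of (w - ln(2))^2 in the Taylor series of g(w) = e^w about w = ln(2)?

1

[(w - ln(2))^0] = 2;  [(w - ln(2))^1] = 2;  [(w - ln(2))^2] = 1.
So c_2 = g′′(ln(2))/2! = 1.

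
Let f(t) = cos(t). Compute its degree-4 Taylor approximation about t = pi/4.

sqrt(2)*(t - pi/4)^4/48 + sqrt(2)*(t - pi/4)^3/12 - sqrt(2)*(t - pi/4)^2/4 - sqrt(2)*(t - pi/4)/2 + sqrt(2)/2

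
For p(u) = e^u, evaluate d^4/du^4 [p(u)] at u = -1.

e^(-1)

From the series, [(u + 1)^4] p = e^(-1)/24; multiply by 4! = 24 to get e^(-1).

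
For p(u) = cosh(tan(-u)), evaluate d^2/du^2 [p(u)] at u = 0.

1

Compose series: expand the inner function first, then feed it into the outer expansion.
The coefficient of u^2 in the expansion is 1/2, so p′′(0) = 2! * (1/2) = 1.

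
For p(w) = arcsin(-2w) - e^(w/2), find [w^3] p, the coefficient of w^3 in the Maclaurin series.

Add the two expansions coefficient-wise.
[w^0] = -1;  [w^1] = -5/2;  [w^2] = -1/8;  [w^3] = -65/48.

-65/48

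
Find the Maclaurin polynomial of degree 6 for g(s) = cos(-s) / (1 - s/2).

-19*s^6/2880 - s^5/96 - s^4/48 - s^3/8 - s^2/4 + s/2 + 1

Take the Cauchy product of the two expansions.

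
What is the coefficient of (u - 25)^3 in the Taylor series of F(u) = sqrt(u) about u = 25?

Use the known series and substitute for the argument.
F(25) = 5
F′(25) = 1/10
F′′(25) = -1/500
F′′′(25) = 3/25000
So c_3 = F′′′(25)/3! = 1/50000.

1/50000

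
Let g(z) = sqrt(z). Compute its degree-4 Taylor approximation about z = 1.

-5*(z - 1)^4/128 + (z - 1)^3/16 - (z - 1)^2/8 + (z - 1)/2 + 1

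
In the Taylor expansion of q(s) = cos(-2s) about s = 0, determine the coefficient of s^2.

-2

Compute the successive derivatives at the expansion point and divide by k!.
q(0) = 1
q′(0) = 0
q′′(0) = -4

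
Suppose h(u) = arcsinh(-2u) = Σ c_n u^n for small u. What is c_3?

4/3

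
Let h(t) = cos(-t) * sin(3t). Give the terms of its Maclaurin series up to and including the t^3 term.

Expand each factor separately, then convolve coefficients.
h(0) = 0
h′(0) = 3
h′′(0) = 0
h′′′(0) = -36

-6*t^3 + 3*t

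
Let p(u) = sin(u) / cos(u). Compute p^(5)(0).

Write the quotient as an unknown series and match coefficients against numerator = denominator · series.
From the series, [u^5] p = 2/15; multiply by 5! = 120 to get 16.

16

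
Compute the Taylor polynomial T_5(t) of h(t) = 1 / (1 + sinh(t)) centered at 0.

Expand as Σ (-1)^k u^k with u equal to the inner function's series.
[t^0] = 1;  [t^1] = -1;  [t^2] = 1;  [t^3] = -7/6;  [t^4] = 4/3;  [t^5] = -181/120.

-181*t^5/120 + 4*t^4/3 - 7*t^3/6 + t^2 - t + 1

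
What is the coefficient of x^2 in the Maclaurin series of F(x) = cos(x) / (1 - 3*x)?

Expand 1/(denominator) as a geometric series and multiply by the numerator's series.

17/2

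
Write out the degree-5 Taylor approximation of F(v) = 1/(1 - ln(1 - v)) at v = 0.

Substitute the inner expansion into the outer series and collect powers.
F(0) = 1
F′(0) = -1
F′′(0) = 1
F′′′(0) = -2
F^(4)(0) = 4
F^(5)(0) = -14

-7*v^5/60 + v^4/6 - v^3/3 + v^2/2 - v + 1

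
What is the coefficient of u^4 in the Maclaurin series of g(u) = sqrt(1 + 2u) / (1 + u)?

-13/8

Take the Cauchy product of the two expansions.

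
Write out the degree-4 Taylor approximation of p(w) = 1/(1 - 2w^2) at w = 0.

4*w^4 + 2*w^2 + 1

Differentiate repeatedly and evaluate at the center.
[w^0] = 1;  [w^1] = 0;  [w^2] = 2;  [w^3] = 0;  [w^4] = 4.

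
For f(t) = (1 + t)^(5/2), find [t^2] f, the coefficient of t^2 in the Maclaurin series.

15/8

Compute the successive derivatives at the expansion point and divide by k!.
[t^0] = 1;  [t^1] = 5/2;  [t^2] = 15/8.
So c_2 = f′′(0)/2! = 15/8.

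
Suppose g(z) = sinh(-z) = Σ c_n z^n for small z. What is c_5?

g(0) = 0
g′(0) = -1
g′′(0) = 0
g′′′(0) = -1
g^(4)(0) = 0
g^(5)(0) = -1

-1/120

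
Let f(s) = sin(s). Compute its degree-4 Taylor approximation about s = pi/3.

sqrt(3)*(s - pi/3)^4/48 - (s - pi/3)^3/12 - sqrt(3)*(s - pi/3)^2/4 + (s - pi/3)/2 + sqrt(3)/2

Use the known series and substitute for the argument.
[(s - pi/3)^0] = sqrt(3)/2;  [(s - pi/3)^1] = 1/2;  [(s - pi/3)^2] = -sqrt(3)/4;  [(s - pi/3)^3] = -1/12;  [(s - pi/3)^4] = sqrt(3)/48.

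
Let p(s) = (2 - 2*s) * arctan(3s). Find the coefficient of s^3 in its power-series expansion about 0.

-18

Distribute the polynomial across the series and collect like powers.
p(0) = 0
p′(0) = 6
p′′(0) = -12
p′′′(0) = -108
So c_3 = p′′′(0)/3! = -18.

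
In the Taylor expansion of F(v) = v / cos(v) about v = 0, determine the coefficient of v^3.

Invert the denominator's series and multiply.
F(0) = 0
F′(0) = 1
F′′(0) = 0
F′′′(0) = 3
So c_3 = F′′′(0)/3! = 1/2.

1/2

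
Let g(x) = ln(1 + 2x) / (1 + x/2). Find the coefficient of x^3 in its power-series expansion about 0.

Multiply the two series term by term and collect like powers.
So c_3 = g′′′(0)/3! = 25/6.

25/6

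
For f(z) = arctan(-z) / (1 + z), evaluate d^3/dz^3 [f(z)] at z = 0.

Write out both Maclaurin series and multiply, keeping only the needed powers.
The coefficient of z^3 in the expansion is -2/3, so f′′′(0) = 3! * (-2/3) = -4.

-4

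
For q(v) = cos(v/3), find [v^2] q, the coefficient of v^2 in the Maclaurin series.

Compute the successive derivatives at the expansion point and divide by k!.
q(0) = 1
q′(0) = 0
q′′(0) = -1/9

-1/18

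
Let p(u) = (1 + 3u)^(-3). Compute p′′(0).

108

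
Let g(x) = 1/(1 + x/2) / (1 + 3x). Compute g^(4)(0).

4665/2

Multiply the two series term by term and collect like powers.
The coefficient of x^4 in the expansion is 1555/16, so g^(4)(0) = 4! * (1555/16) = 4665/2.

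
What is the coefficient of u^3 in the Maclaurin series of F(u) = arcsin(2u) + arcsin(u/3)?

217/162

Combine the two series term by term.
F(0) = 0
F′(0) = 7/3
F′′(0) = 0
F′′′(0) = 217/27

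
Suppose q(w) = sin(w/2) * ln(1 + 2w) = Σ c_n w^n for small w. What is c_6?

Multiply the two series term by term and collect like powers.
q(0) = 0
q′(0) = 0
q′′(0) = 2
q′′′(0) = -6
q^(4)(0) = 31
q^(5)(0) = -235
q^(6)(0) = 18115/8
So c_6 = q^(6)(0)/6! = 3623/1152.

3623/1152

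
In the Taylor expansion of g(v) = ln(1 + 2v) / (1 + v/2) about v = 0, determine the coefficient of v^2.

-3

Take the Cauchy product of the two expansions.
g(0) = 0
g′(0) = 2
g′′(0) = -6
So c_2 = g′′(0)/2! = -3.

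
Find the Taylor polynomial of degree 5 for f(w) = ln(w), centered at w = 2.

(w - 2)^5/160 - (w - 2)^4/64 + (w - 2)^3/24 - (w - 2)^2/8 + (w - 2)/2 + ln(2)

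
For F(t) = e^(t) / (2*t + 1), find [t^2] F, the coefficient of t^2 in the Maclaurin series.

Multiply the numerator's expansion by the denominator's geometric series.
[t^0] = 1;  [t^1] = -1;  [t^2] = 5/2.

5/2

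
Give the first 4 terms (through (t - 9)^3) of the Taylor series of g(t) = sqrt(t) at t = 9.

(t - 9)^3/3888 - (t - 9)^2/216 + (t - 9)/6 + 3

Differentiate repeatedly and evaluate at the center.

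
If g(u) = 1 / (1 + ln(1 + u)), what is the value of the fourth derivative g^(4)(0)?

88

Use the geometric series for the reciprocal, then substitute.
The coefficient of u^4 in the expansion is 11/3, so g^(4)(0) = 4! * (11/3) = 88.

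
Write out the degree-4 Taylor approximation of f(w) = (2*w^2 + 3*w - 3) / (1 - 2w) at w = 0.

-16*w^4 - 8*w^3 - 4*w^2 - 3*w - 3

Distribute the polynomial across the series and collect like powers.
[w^0] = -3;  [w^1] = -3;  [w^2] = -4;  [w^3] = -8;  [w^4] = -16.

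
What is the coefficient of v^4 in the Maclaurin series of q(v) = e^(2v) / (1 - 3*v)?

473/3

Use 1/(1 - r) = Σ r^k on the denominator, then take the Cauchy product.
q(0) = 1
q′(0) = 5
q′′(0) = 34
q′′′(0) = 314
q^(4)(0) = 3784
So c_4 = q^(4)(0)/4! = 473/3.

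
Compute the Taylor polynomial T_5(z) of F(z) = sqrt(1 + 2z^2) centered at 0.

-z^4/2 + z^2 + 1

F(0) = 1
F′(0) = 0
F′′(0) = 2
F′′′(0) = 0
F^(4)(0) = -12
F^(5)(0) = 0
The Taylor polynomial is Σ F^(k)(0)/k! · z^k.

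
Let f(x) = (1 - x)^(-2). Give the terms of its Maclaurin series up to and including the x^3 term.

4*x^3 + 3*x^2 + 2*x + 1

[x^0] = 1;  [x^1] = 2;  [x^2] = 3;  [x^3] = 4.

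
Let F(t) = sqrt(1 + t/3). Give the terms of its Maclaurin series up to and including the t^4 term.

Differentiate repeatedly and evaluate at the center.
F(0) = 1
F′(0) = 1/6
F′′(0) = -1/36
F′′′(0) = 1/72
F^(4)(0) = -5/432
Then c_k = F^(k)(0)/k! gives each Taylor coefficient.

-5*t^4/10368 + t^3/432 - t^2/72 + t/6 + 1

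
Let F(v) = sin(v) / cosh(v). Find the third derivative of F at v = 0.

Write the quotient as an unknown series and match coefficients against numerator = denominator · series.
From the series, [v^3] F = -2/3; multiply by 3! = 6 to get -4.

-4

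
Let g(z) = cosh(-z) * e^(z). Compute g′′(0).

2

Multiply the two series term by term and collect like powers.
From the series, [z^2] g = 1; multiply by 2! = 2 to get 2.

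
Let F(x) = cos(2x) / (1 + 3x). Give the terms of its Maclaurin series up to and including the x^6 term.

25781*x^6/45 - 191*x^5 + 191*x^4/3 - 21*x^3 + 7*x^2 - 3*x + 1

Expand each factor separately, then convolve coefficients.
[x^0] = 1;  [x^1] = -3;  [x^2] = 7;  [x^3] = -21;  [x^4] = 191/3;  [x^5] = -191;  [x^6] = 25781/45.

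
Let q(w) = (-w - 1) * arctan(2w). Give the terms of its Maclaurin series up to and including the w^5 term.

-32*w^5/5 + 8*w^4/3 + 8*w^3/3 - 2*w^2 - 2*w

Multiply each power in the prefactor through the base expansion.
[w^0] = 0;  [w^1] = -2;  [w^2] = -2;  [w^3] = 8/3;  [w^4] = 8/3;  [w^5] = -32/5.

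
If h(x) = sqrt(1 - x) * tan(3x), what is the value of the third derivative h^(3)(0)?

Write out both Maclaurin series and multiply, keeping only the needed powers.
From the series, [x^3] h = 69/8; multiply by 3! = 6 to get 207/4.

207/4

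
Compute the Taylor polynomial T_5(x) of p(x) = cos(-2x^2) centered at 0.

1 - 2*x^4

Compute the successive derivatives at the expansion point and divide by k!.
p(0) = 1
p′(0) = 0
p′′(0) = 0
p′′′(0) = 0
p^(4)(0) = -48
p^(5)(0) = 0
The Taylor polynomial is Σ p^(k)(0)/k! · x^k.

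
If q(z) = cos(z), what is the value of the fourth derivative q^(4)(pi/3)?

From the series, [(z - pi/3)^4] q = 1/48; multiply by 4! = 24 to get 1/2.

1/2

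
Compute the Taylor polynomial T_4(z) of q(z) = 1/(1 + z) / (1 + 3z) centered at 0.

121*z^4 - 40*z^3 + 13*z^2 - 4*z + 1

Multiply the two series term by term and collect like powers.
q(0) = 1
q′(0) = -4
q′′(0) = 26
q′′′(0) = -240
q^(4)(0) = 2904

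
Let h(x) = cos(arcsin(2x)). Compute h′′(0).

-4

Compose series: expand the inner function first, then feed it into the outer expansion.
From the series, [x^2] h = -2; multiply by 2! = 2 to get -4.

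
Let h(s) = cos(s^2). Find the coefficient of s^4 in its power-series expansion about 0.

-1/2

Differentiate repeatedly and evaluate at the center.
[s^0] = 1;  [s^1] = 0;  [s^2] = 0;  [s^3] = 0;  [s^4] = -1/2.
So c_4 = h^(4)(0)/4! = -1/2.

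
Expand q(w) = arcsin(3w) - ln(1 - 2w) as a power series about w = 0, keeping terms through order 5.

197*w^5/8 + 4*w^4 + 43*w^3/6 + 2*w^2 + 5*w

Combine the two series term by term.
q(0) = 0
q′(0) = 5
q′′(0) = 4
q′′′(0) = 43
q^(4)(0) = 96
q^(5)(0) = 2955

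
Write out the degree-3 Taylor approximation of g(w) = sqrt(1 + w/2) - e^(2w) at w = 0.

Expand each term separately and add.
g(0) = 0
g′(0) = -7/4
g′′(0) = -65/16
g′′′(0) = -509/64
The Taylor polynomial is Σ g^(k)(0)/k! · w^k.

-509*w^3/384 - 65*w^2/32 - 7*w/4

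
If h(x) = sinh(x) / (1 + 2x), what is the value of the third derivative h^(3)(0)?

Multiply the two series term by term and collect like powers.
The coefficient of x^3 in the expansion is 25/6, so h′′′(0) = 3! * (25/6) = 25.

25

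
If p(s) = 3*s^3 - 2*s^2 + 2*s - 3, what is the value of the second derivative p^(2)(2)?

Differentiate repeatedly and evaluate at the center.
From the series, [(s - 2)^2] p = 16; multiply by 2! = 2 to get 32.

32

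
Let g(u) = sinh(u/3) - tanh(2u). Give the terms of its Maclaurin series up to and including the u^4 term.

433*u^3/162 - 5*u/3

Expand each term separately and add.
g(0) = 0
g′(0) = -5/3
g′′(0) = 0
g′′′(0) = 433/27
g^(4)(0) = 0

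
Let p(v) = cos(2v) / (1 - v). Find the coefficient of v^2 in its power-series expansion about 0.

-1

Multiply the numerator's expansion by the denominator's geometric series.
p(0) = 1
p′(0) = 1
p′′(0) = -2
So c_2 = p′′(0)/2! = -1.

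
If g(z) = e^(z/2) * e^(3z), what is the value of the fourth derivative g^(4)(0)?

2401/16

Expand each factor separately, then convolve coefficients.
The coefficient of z^4 in the expansion is 2401/384, so g^(4)(0) = 4! * (2401/384) = 2401/16.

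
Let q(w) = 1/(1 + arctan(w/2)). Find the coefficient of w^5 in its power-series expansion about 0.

-1/160

Compose series: expand the inner function first, then feed it into the outer expansion.
q(0) = 1
q′(0) = -1/2
q′′(0) = 1/2
q′′′(0) = -1/2
q^(4)(0) = 1/2
q^(5)(0) = -3/4
Dividing each by k! gives the coefficients c_0, ..., c_5.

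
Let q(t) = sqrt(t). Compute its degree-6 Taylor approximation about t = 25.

q(25) = 5
q′(25) = 1/10
q′′(25) = -1/500
q′′′(25) = 3/25000
q^(4)(25) = -3/250000
q^(5)(25) = 21/12500000
q^(6)(25) = -189/625000000

-21*(t - 25)^6/50000000000 + 7*(t - 25)^5/500000000 - (t - 25)^4/2000000 + (t - 25)^3/50000 - (t - 25)^2/1000 + (t - 25)/10 + 5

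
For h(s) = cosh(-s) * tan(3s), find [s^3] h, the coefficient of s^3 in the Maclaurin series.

21/2

Write out both Maclaurin series and multiply, keeping only the needed powers.
h(0) = 0
h′(0) = 3
h′′(0) = 0
h′′′(0) = 63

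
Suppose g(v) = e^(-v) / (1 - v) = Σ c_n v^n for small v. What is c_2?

1/2

Expand 1/(denominator) as a geometric series and multiply by the numerator's series.
g(0) = 1
g′(0) = 0
g′′(0) = 1
So c_2 = g′′(0)/2! = 1/2.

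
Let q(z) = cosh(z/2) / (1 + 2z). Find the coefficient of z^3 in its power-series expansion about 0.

-33/4

Take the Cauchy product of the two expansions.
[z^0] = 1;  [z^1] = -2;  [z^2] = 33/8;  [z^3] = -33/4.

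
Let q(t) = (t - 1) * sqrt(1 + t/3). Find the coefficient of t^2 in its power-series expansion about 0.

13/72

Distribute the polynomial across the series and collect like powers.
q(0) = -1
q′(0) = 5/6
q′′(0) = 13/36
Dividing each by k! gives the coefficients c_0, ..., c_2.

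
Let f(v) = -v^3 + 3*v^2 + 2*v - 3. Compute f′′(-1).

From the series, [(v + 1)^2] f = 6; multiply by 2! = 2 to get 12.

12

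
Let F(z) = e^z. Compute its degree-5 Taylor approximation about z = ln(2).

Use the known series and substitute for the argument.
[(z - ln(2))^0] = 2;  [(z - ln(2))^1] = 2;  [(z - ln(2))^2] = 1;  [(z - ln(2))^3] = 1/3;  [(z - ln(2))^4] = 1/12;  [(z - ln(2))^5] = 1/60.

(z - ln(2))^5/60 + (z - ln(2))^4/12 + (z - ln(2))^3/3 + (z - ln(2))^2 + 2*(z - ln(2)) + 2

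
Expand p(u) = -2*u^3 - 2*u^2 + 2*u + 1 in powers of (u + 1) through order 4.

-2*(u + 1)^3 + 4*(u + 1)^2 - 1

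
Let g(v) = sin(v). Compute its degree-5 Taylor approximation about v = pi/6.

sqrt(3)*(v - pi/6)^5/240 + (v - pi/6)^4/48 - sqrt(3)*(v - pi/6)^3/12 - (v - pi/6)^2/4 + sqrt(3)*(v - pi/6)/2 + 1/2

g(pi/6) = 1/2
g′(pi/6) = sqrt(3)/2
g′′(pi/6) = -1/2
g′′′(pi/6) = -sqrt(3)/2
g^(4)(pi/6) = 1/2
g^(5)(pi/6) = sqrt(3)/2
The Taylor polynomial is Σ g^(k)(pi/6)/k! · (v - pi/6)^k.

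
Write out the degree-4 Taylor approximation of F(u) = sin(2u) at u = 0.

F(0) = 0
F′(0) = 2
F′′(0) = 0
F′′′(0) = -8
F^(4)(0) = 0

-4*u^3/3 + 2*u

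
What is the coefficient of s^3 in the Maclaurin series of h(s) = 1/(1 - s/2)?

Use the known series and substitute for the argument.
[s^0] = 1;  [s^1] = 1/2;  [s^2] = 1/4;  [s^3] = 1/8.

1/8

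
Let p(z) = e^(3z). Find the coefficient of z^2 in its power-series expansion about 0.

[z^0] = 1;  [z^1] = 3;  [z^2] = 9/2.

9/2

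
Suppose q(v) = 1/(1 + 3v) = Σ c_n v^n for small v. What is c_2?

q(0) = 1
q′(0) = -3
q′′(0) = 18
So c_2 = q′′(0)/2! = 9.

9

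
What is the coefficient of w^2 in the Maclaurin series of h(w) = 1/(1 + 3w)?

9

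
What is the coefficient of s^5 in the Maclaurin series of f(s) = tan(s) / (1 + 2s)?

Expand each factor separately, then convolve coefficients.
f(0) = 0
f′(0) = 1
f′′(0) = -4
f′′′(0) = 26
f^(4)(0) = -208
f^(5)(0) = 2096

262/15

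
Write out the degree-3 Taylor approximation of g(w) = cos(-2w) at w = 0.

[w^0] = 1;  [w^1] = 0;  [w^2] = -2;  [w^3] = 0.

1 - 2*w^2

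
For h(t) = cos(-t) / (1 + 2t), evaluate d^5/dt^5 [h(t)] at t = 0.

-3370

Multiply the two series term by term and collect like powers.
The coefficient of t^5 in the expansion is -337/12, so h^(5)(0) = 5! * (-337/12) = -3370.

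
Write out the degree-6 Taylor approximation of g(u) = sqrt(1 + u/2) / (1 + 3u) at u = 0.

43613091*u^6/65536 - 1817213*u^5/8192 + 151435*u^4/2048 - 3155*u^3/128 + 263*u^2/32 - 11*u/4 + 1

Take the Cauchy product of the two expansions.
g(0) = 1
g′(0) = -11/4
g′′(0) = 263/16
g′′′(0) = -9465/64
g^(4)(0) = 454305/256
g^(5)(0) = -27258195/1024
g^(6)(0) = 1962589095/4096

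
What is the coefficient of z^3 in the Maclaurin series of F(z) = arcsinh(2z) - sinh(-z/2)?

-21/16

Add the two expansions coefficient-wise.
F(0) = 0
F′(0) = 5/2
F′′(0) = 0
F′′′(0) = -63/8
Then c_k = F^(k)(0)/k! gives each Taylor coefficient.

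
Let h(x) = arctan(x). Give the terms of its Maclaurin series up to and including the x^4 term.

h(0) = 0
h′(0) = 1
h′′(0) = 0
h′′′(0) = -2
h^(4)(0) = 0
Dividing each by k! gives the coefficients c_0, ..., c_4.

-x^3/3 + x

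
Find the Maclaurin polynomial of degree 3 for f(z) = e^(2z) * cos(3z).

-23*z^3/3 - 5*z^2/2 + 2*z + 1

Write out both Maclaurin series and multiply, keeping only the needed powers.
f(0) = 1
f′(0) = 2
f′′(0) = -5
f′′′(0) = -46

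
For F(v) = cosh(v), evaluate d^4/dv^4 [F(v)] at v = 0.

1

The coefficient of v^4 in the expansion is 1/24, so F^(4)(0) = 4! * (1/24) = 1.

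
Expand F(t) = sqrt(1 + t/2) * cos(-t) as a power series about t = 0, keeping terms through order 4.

Multiply the two series term by term and collect like powers.

337*t^4/6144 - 15*t^3/128 - 17*t^2/32 + t/4 + 1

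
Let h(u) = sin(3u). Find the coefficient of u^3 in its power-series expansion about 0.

h(0) = 0
h′(0) = 3
h′′(0) = 0
h′′′(0) = -27

-9/2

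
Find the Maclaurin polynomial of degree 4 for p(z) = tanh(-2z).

[z^0] = 0;  [z^1] = -2;  [z^2] = 0;  [z^3] = 8/3;  [z^4] = 0.

8*z^3/3 - 2*z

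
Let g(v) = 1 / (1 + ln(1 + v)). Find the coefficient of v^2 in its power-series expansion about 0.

3/2

Use the geometric series for the reciprocal, then substitute.
g(0) = 1
g′(0) = -1
g′′(0) = 3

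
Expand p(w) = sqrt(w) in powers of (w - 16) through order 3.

p(16) = 4
p′(16) = 1/8
p′′(16) = -1/256
p′′′(16) = 3/8192

(w - 16)^3/16384 - (w - 16)^2/512 + (w - 16)/8 + 4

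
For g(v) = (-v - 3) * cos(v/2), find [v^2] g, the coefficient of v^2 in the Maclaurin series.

3/8

Distribute the polynomial across the series and collect like powers.
So c_2 = g′′(0)/2! = 3/8.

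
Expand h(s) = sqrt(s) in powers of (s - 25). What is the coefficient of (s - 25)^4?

[(s - 25)^0] = 5;  [(s - 25)^1] = 1/10;  [(s - 25)^2] = -1/1000;  [(s - 25)^3] = 1/50000;  [(s - 25)^4] = -1/2000000.
So c_4 = h^(4)(25)/4! = -1/2000000.

-1/2000000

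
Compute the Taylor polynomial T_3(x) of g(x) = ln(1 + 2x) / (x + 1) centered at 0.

20*x^3/3 - 4*x^2 + 2*x

Multiply the numerator's expansion by the denominator's geometric series.
g(0) = 0
g′(0) = 2
g′′(0) = -8
g′′′(0) = 40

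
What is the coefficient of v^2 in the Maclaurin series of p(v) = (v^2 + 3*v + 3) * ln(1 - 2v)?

Multiply each power in the prefactor through the base expansion.
p(0) = 0
p′(0) = -6
p′′(0) = -24

-12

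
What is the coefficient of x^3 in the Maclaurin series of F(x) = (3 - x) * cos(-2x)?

2

Shift and add copies of the series according to the polynomial's terms.
F(0) = 3
F′(0) = -1
F′′(0) = -12
F′′′(0) = 12
So c_3 = F′′′(0)/3! = 2.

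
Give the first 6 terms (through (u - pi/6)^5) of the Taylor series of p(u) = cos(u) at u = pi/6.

p(pi/6) = sqrt(3)/2
p′(pi/6) = -1/2
p′′(pi/6) = -sqrt(3)/2
p′′′(pi/6) = 1/2
p^(4)(pi/6) = sqrt(3)/2
p^(5)(pi/6) = -1/2
The Taylor polynomial is Σ p^(k)(pi/6)/k! · (u - pi/6)^k.

-(u - pi/6)^5/240 + sqrt(3)*(u - pi/6)^4/48 + (u - pi/6)^3/12 - sqrt(3)*(u - pi/6)^2/4 - (u - pi/6)/2 + sqrt(3)/2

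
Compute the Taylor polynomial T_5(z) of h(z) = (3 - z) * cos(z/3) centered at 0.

-z^5/1944 + z^4/648 + z^3/18 - z^2/6 - z + 3

Shift and add copies of the series according to the polynomial's terms.
h(0) = 3
h′(0) = -1
h′′(0) = -1/3
h′′′(0) = 1/3
h^(4)(0) = 1/27
h^(5)(0) = -5/81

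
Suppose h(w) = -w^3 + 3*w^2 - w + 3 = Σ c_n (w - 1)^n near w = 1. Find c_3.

-1

Apply the Taylor formula c_k = f^(k)(a)/k!.
h(1) = 4
h′(1) = 2
h′′(1) = 0
h′′′(1) = -6
Dividing each by k! gives the coefficients c_0, ..., c_3.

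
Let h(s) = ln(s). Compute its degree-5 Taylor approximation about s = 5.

(s - 5)^5/15625 - (s - 5)^4/2500 + (s - 5)^3/375 - (s - 5)^2/50 + (s - 5)/5 + ln(5)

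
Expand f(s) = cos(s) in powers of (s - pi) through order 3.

Differentiate repeatedly and evaluate at the center.

(s - pi)^2/2 - 1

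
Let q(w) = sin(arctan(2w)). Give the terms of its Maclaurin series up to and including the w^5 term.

Compose series: expand the inner function first, then feed it into the outer expansion.
[w^0] = 0;  [w^1] = 2;  [w^2] = 0;  [w^3] = -4;  [w^4] = 0;  [w^5] = 12.

12*w^5 - 4*w^3 + 2*w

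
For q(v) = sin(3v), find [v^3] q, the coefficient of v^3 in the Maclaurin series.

q(0) = 0
q′(0) = 3
q′′(0) = 0
q′′′(0) = -27
The Taylor polynomial is Σ q^(k)(0)/k! · v^k.

-9/2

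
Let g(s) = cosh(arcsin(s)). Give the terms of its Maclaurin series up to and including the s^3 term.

Let u equal the inner series; expand the outer function in u and truncate.
[s^0] = 1;  [s^1] = 0;  [s^2] = 1/2;  [s^3] = 0.

s^2/2 + 1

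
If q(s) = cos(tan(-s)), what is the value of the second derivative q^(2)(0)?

-1

Compose series: expand the inner function first, then feed it into the outer expansion.
The coefficient of s^2 in the expansion is -1/2, so q′′(0) = 2! * (-1/2) = -1.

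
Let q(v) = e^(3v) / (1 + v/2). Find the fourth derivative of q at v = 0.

Take the Cauchy product of the two expansions.
The coefficient of v^4 in the expansion is 31/16, so q^(4)(0) = 4! * (31/16) = 93/2.

93/2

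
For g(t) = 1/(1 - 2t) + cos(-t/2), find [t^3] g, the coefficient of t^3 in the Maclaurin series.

8

Add the two expansions coefficient-wise.
[t^0] = 2;  [t^1] = 2;  [t^2] = 31/8;  [t^3] = 8.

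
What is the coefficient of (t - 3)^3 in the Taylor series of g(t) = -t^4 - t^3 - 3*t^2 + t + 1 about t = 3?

-13

g(3) = -131
g′(3) = -152
g′′(3) = -132
g′′′(3) = -78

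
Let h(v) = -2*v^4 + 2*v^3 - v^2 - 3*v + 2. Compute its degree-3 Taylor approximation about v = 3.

-22*(v - 3)^3 - 91*(v - 3)^2 - 171*(v - 3) - 124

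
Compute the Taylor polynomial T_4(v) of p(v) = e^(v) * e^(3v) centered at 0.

32*v^4/3 + 32*v^3/3 + 8*v^2 + 4*v + 1

Write out both Maclaurin series and multiply, keeping only the needed powers.
p(0) = 1
p′(0) = 4
p′′(0) = 16
p′′′(0) = 64
p^(4)(0) = 256
The Taylor polynomial is Σ p^(k)(0)/k! · v^k.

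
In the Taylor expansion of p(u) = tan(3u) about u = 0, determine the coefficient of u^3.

Differentiate repeatedly and evaluate at the center.
[u^0] = 0;  [u^1] = 3;  [u^2] = 0;  [u^3] = 9.
So c_3 = p′′′(0)/3! = 9.

9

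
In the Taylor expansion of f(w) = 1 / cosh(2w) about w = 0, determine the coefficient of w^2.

-2

Divide the numerator series by the denominator series (power-series long division).
[w^0] = 1;  [w^1] = 0;  [w^2] = -2.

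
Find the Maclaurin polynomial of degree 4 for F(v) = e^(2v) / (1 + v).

Write out both Maclaurin series and multiply, keeping only the needed powers.
F(0) = 1
F′(0) = 1
F′′(0) = 2
F′′′(0) = 2
F^(4)(0) = 8

v^4/3 + v^3/3 + v^2 + v + 1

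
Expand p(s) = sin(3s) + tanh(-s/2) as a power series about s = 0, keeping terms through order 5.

97*s^5/48 - 107*s^3/24 + 5*s/2

Combine the two series term by term.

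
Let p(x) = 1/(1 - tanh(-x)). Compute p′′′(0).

-4

Plug the Maclaurin series of the inner function into that of the outer and collect terms.
From the series, [x^3] p = -2/3; multiply by 3! = 6 to get -4.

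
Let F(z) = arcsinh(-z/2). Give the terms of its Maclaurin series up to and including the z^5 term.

Differentiate repeatedly and evaluate at the center.
F(0) = 0
F′(0) = -1/2
F′′(0) = 0
F′′′(0) = 1/8
F^(4)(0) = 0
F^(5)(0) = -9/32

-3*z^5/1280 + z^3/48 - z/2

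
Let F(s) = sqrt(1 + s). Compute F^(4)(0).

From the series, [s^4] F = -5/128; multiply by 4! = 24 to get -15/16.

-15/16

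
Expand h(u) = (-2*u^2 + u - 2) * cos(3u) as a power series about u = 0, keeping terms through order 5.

27*u^5/8 + 9*u^4/4 - 9*u^3/2 + 7*u^2 + u - 2

Shift and add copies of the series according to the polynomial's terms.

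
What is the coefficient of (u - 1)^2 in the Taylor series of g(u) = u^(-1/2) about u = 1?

3/8

g(1) = 1
g′(1) = -1/2
g′′(1) = 3/4
So c_2 = g′′(1)/2! = 3/8.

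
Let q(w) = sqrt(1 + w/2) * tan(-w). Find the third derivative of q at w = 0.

-29/16

Multiply the two series term by term and collect like powers.
The coefficient of w^3 in the expansion is -29/96, so q′′′(0) = 3! * (-29/96) = -29/16.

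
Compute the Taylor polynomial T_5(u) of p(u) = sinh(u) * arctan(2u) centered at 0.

Take the Cauchy product of the two expansions.
[u^0] = 0;  [u^1] = 0;  [u^2] = 2;  [u^3] = 0;  [u^4] = -7/3;  [u^5] = 0.

-7*u^4/3 + 2*u^2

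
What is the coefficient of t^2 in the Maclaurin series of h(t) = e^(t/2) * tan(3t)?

Multiply the two series term by term and collect like powers.
h(0) = 0
h′(0) = 3
h′′(0) = 3
Dividing each by k! gives the coefficients c_0, ..., c_2.

3/2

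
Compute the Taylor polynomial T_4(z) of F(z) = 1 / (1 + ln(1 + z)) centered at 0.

11*z^4/3 - 7*z^3/3 + 3*z^2/2 - z + 1

Use the geometric series for the reciprocal, then substitute.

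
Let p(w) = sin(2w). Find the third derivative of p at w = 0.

-8

From the series, [w^3] p = -4/3; multiply by 3! = 6 to get -8.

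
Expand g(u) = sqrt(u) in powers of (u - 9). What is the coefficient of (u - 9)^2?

g(9) = 3
g′(9) = 1/6
g′′(9) = -1/108

-1/216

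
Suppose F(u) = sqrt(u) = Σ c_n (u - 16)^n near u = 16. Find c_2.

-1/512

F(16) = 4
F′(16) = 1/8
F′′(16) = -1/256
So c_2 = F′′(16)/2! = -1/512.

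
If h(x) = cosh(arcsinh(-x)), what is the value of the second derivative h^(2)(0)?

1

Let u equal the inner series; expand the outer function in u and truncate.
The coefficient of x^2 in the expansion is 1/2, so h′′(0) = 2! * (1/2) = 1.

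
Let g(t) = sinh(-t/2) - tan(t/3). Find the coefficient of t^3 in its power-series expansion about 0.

Combine the two series term by term.
g(0) = 0
g′(0) = -5/6
g′′(0) = 0
g′′′(0) = -43/216
The Taylor polynomial is Σ g^(k)(0)/k! · t^k.

-43/1296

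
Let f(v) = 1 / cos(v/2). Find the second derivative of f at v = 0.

Invert the denominator's series and multiply.
From the series, [v^2] f = 1/8; multiply by 2! = 2 to get 1/4.

1/4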